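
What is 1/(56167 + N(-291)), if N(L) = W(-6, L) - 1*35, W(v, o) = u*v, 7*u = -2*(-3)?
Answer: 7/392888 ≈ 1.7817e-5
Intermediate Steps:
u = 6/7 (u = (-2*(-3))/7 = (⅐)*6 = 6/7 ≈ 0.85714)
W(v, o) = 6*v/7
N(L) = -281/7 (N(L) = (6/7)*(-6) - 1*35 = -36/7 - 35 = -281/7)
1/(56167 + N(-291)) = 1/(56167 - 281/7) = 1/(392888/7) = 7/392888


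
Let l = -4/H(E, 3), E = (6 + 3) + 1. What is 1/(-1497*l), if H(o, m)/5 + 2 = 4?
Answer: 5/2994 ≈ 0.0016700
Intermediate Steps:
E = 10 (E = 9 + 1 = 10)
H(o, m) = 10 (H(o, m) = -10 + 5*4 = -10 + 20 = 10)
l = -⅖ (l = -4/10 = -4*⅒ = -⅖ ≈ -0.40000)
1/(-1497*l) = 1/(-1497*(-⅖)) = 1/(2994/5) = 5/2994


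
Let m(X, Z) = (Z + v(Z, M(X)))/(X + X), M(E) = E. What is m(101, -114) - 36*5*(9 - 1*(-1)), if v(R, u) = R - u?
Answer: -363929/202 ≈ -1801.6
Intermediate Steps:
m(X, Z) = (-X + 2*Z)/(2*X) (m(X, Z) = (Z + (Z - X))/(X + X) = (-X + 2*Z)/((2*X)) = (-X + 2*Z)*(1/(2*X)) = (-X + 2*Z)/(2*X))
m(101, -114) - 36*5*(9 - 1*(-1)) = (-114 - ½*101)/101 - 36*5*(9 - 1*(-1)) = (-114 - 101/2)/101 - 180*(9 + 1) = (1/101)*(-329/2) - 180*10 = -329/202 - 1*1800 = -329/202 - 1800 = -363929/202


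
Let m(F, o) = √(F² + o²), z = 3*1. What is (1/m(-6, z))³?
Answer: √5/675 ≈ 0.0033127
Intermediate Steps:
z = 3
(1/m(-6, z))³ = (1/(√((-6)² + 3²)))³ = (1/(√(36 + 9)))³ = (1/(√45))³ = (1/(3*√5))³ = (√5/15)³ = √5/675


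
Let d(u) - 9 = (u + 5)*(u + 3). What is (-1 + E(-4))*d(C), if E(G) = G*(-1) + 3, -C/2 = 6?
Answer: 432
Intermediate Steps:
C = -12 (C = -2*6 = -12)
d(u) = 9 + (3 + u)*(5 + u) (d(u) = 9 + (u + 5)*(u + 3) = 9 + (5 + u)*(3 + u) = 9 + (3 + u)*(5 + u))
E(G) = 3 - G (E(G) = -G + 3 = 3 - G)
(-1 + E(-4))*d(C) = (-1 + (3 - 1*(-4)))*(24 + (-12)**2 + 8*(-12)) = (-1 + (3 + 4))*(24 + 144 - 96) = (-1 + 7)*72 = 6*72 = 432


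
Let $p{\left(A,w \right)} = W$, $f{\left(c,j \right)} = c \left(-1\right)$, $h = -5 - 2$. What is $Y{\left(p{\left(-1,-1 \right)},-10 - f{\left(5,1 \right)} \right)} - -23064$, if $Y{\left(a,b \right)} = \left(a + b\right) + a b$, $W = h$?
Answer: $23087$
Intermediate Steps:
$h = -7$ ($h = -5 - 2 = -7$)
$W = -7$
$f{\left(c,j \right)} = - c$
$p{\left(A,w \right)} = -7$
$Y{\left(a,b \right)} = a + b + a b$
$Y{\left(p{\left(-1,-1 \right)},-10 - f{\left(5,1 \right)} \right)} - -23064 = \left(-7 - \left(10 - 5\right) - 7 \left(-10 - \left(-1\right) 5\right)\right) - -23064 = \left(-7 - 5 - 7 \left(-10 - -5\right)\right) + 23064 = \left(-7 + \left(-10 + 5\right) - 7 \left(-10 + 5\right)\right) + 23064 = \left(-7 - 5 - -35\right) + 23064 = \left(-7 - 5 + 35\right) + 23064 = 23 + 23064 = 23087$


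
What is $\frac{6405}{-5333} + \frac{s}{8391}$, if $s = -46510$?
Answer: $- \frac{301782185}{44749203} \approx -6.7439$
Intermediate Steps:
$\frac{6405}{-5333} + \frac{s}{8391} = \frac{6405}{-5333} - \frac{46510}{8391} = 6405 \left(- \frac{1}{5333}\right) - \frac{46510}{8391} = - \frac{6405}{5333} - \frac{46510}{8391} = - \frac{301782185}{44749203}$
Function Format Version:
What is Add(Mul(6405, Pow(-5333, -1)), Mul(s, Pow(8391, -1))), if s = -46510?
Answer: Rational(-301782185, 44749203) ≈ -6.7439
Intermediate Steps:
Add(Mul(6405, Pow(-5333, -1)), Mul(s, Pow(8391, -1))) = Add(Mul(6405, Pow(-5333, -1)), Mul(-46510, Pow(8391, -1))) = Add(Mul(6405, Rational(-1, 5333)), Mul(-46510, Rational(1, 8391))) = Add(Rational(-6405, 5333), Rational(-46510, 8391)) = Rational(-301782185, 44749203)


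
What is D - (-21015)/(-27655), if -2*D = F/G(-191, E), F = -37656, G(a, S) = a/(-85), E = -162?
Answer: 8850899007/1056421 ≈ 8378.2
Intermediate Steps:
G(a, S) = -a/85 (G(a, S) = a*(-1/85) = -a/85)
D = 1600380/191 (D = -(-18828)/((-1/85*(-191))) = -(-18828)/191/85 = -(-18828)*85/191 = -1/2*(-3200760/191) = 1600380/191 ≈ 8379.0)
D - (-21015)/(-27655) = 1600380/191 - (-21015)/(-27655) = 1600380/191 - (-21015)*(-1)/27655 = 1600380/191 - 1*4203/5531 = 1600380/191 - 4203/5531 = 8850899007/1056421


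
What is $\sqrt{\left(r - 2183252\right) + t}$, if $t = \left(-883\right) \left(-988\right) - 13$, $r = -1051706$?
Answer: $i \sqrt{2362567} \approx 1537.1 i$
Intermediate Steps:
$t = 872391$ ($t = 872404 - 13 = 872391$)
$\sqrt{\left(r - 2183252\right) + t} = \sqrt{\left(-1051706 - 2183252\right) + 872391} = \sqrt{-3234958 + 872391} = \sqrt{-2362567} = i \sqrt{2362567}$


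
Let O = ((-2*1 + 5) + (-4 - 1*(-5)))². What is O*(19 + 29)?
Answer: 768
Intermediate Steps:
O = 16 (O = ((-2 + 5) + (-4 + 5))² = (3 + 1)² = 4² = 16)
O*(19 + 29) = 16*(19 + 29) = 16*48 = 768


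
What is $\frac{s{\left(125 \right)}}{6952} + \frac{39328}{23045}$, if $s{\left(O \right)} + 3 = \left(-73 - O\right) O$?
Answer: $- \frac{2454749}{1324040} \approx -1.854$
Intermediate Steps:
$s{\left(O \right)} = -3 + O \left(-73 - O\right)$ ($s{\left(O \right)} = -3 + \left(-73 - O\right) O = -3 + O \left(-73 - O\right)$)
$\frac{s{\left(125 \right)}}{6952} + \frac{39328}{23045} = \frac{-3 - 125^{2} - 9125}{6952} + \frac{39328}{23045} = \left(-3 - 15625 - 9125\right) \frac{1}{6952} + 39328 \cdot \frac{1}{23045} = \left(-3 - 15625 - 9125\right) \frac{1}{6952} + \frac{39328}{23045} = \left(-24753\right) \frac{1}{6952} + \frac{39328}{23045} = - \frac{24753}{6952} + \frac{39328}{23045} = - \frac{2454749}{1324040}$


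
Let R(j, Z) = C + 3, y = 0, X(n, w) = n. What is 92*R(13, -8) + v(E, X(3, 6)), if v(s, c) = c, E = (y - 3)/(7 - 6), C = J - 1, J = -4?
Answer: -181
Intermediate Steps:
C = -5 (C = -4 - 1 = -5)
E = -3 (E = (0 - 3)/(7 - 6) = -3/1 = -3*1 = -3)
R(j, Z) = -2 (R(j, Z) = -5 + 3 = -2)
92*R(13, -8) + v(E, X(3, 6)) = 92*(-2) + 3 = -184 + 3 = -181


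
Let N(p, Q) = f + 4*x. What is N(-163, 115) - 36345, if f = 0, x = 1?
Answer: -36341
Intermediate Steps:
N(p, Q) = 4 (N(p, Q) = 0 + 4*1 = 0 + 4 = 4)
N(-163, 115) - 36345 = 4 - 36345 = -36341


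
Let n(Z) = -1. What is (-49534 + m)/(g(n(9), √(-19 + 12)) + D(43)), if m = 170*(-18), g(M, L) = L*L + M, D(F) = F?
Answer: -52594/35 ≈ -1502.7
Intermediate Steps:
g(M, L) = M + L² (g(M, L) = L² + M = M + L²)
m = -3060
(-49534 + m)/(g(n(9), √(-19 + 12)) + D(43)) = (-49534 - 3060)/((-1 + (√(-19 + 12))²) + 43) = -52594/((-1 + (√(-7))²) + 43) = -52594/((-1 + (I*√7)²) + 43) = -52594/((-1 - 7) + 43) = -52594/(-8 + 43) = -52594/35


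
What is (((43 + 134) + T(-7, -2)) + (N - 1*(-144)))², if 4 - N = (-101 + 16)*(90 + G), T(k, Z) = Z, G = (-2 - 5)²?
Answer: 147331044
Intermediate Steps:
G = 49 (G = (-7)² = 49)
N = 11819 (N = 4 - (-101 + 16)*(90 + 49) = 4 - (-85)*139 = 4 - 1*(-11815) = 4 + 11815 = 11819)
(((43 + 134) + T(-7, -2)) + (N - 1*(-144)))² = (((43 + 134) - 2) + (11819 - 1*(-144)))² = ((177 - 2) + (11819 + 144))² = (175 + 11963)² = 12138² = 147331044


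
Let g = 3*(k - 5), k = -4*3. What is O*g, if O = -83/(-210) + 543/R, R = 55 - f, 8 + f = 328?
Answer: 312919/3710 ≈ 84.345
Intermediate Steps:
f = 320 (f = -8 + 328 = 320)
k = -12
R = -265 (R = 55 - 1*320 = 55 - 320 = -265)
O = -18407/11130 (O = -83/(-210) + 543/(-265) = -83*(-1/210) + 543*(-1/265) = 83/210 - 543/265 = -18407/11130 ≈ -1.6538)
g = -51 (g = 3*(-12 - 5) = 3*(-17) = -51)
O*g = -18407/11130*(-51) = 312919/3710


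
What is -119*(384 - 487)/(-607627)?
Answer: -12257/607627 ≈ -0.020172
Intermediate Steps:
-119*(384 - 487)/(-607627) = -119*(-103)*(-1/607627) = 12257*(-1/607627) = -12257/607627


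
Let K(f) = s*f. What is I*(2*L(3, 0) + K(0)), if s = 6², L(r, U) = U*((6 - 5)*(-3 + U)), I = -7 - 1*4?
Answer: 0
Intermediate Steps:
I = -11 (I = -7 - 4 = -11)
L(r, U) = U*(-3 + U) (L(r, U) = U*(1*(-3 + U)) = U*(-3 + U))
s = 36
K(f) = 36*f
I*(2*L(3, 0) + K(0)) = -11*(2*(0*(-3 + 0)) + 36*0) = -11*(2*(0*(-3)) + 0) = -11*(2*0 + 0) = -11*(0 + 0) = -11*0 = 0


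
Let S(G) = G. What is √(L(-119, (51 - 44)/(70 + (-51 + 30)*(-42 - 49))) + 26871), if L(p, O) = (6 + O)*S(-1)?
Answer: √2151590702/283 ≈ 163.91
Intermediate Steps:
L(p, O) = -6 - O (L(p, O) = (6 + O)*(-1) = -6 - O)
√(L(-119, (51 - 44)/(70 + (-51 + 30)*(-42 - 49))) + 26871) = √((-6 - (51 - 44)/(70 + (-51 + 30)*(-42 - 49))) + 26871) = √((-6 - 7/(70 - 21*(-91))) + 26871) = √((-6 - 7/(70 + 1911)) + 26871) = √((-6 - 7/1981) + 26871) = √((-6 - 1*1/283) + 26871) = √((-6 - 1/283) + 26871) = √(-1699/283 + 26871) = √(7602794/283) = √2151590702/283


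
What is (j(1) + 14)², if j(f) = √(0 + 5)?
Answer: (14 + √5)² ≈ 263.61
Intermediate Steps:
j(f) = √5
(j(1) + 14)² = (√5 + 14)² = (14 + √5)²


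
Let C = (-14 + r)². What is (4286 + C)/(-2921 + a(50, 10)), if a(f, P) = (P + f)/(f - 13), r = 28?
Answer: -165834/108017 ≈ -1.5353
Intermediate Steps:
a(f, P) = (P + f)/(-13 + f)
C = 196 (C = (-14 + 28)² = 14² = 196)
(4286 + C)/(-2921 + a(50, 10)) = (4286 + 196)/(-2921 + (10 + 50)/(-13 + 50)) = 4482/(-2921 + 60/37) = 4482/(-108017/37) = 4482*(-37/108017) = -165834/108017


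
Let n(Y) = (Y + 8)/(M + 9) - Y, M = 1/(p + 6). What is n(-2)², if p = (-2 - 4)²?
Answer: 1020100/143641 ≈ 7.1017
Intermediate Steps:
p = 36 (p = (-6)² = 36)
M = 1/42 (M = 1/(36 + 6) = 1/42 ≈ 0.023810)
n(Y) = 336/379 - 337*Y/379 (n(Y) = (Y + 8)/(1/42 + 9) - Y = (8 + Y)/(379/42) - Y = (8 + Y)*(42/379) - Y = (336/379 + 42*Y/379) - Y = 336/379 - 337*Y/379)
n(-2)² = (336/379 - 337/379*(-2))² = (336/379 + 674/379)² = (1010/379)² = 1020100/143641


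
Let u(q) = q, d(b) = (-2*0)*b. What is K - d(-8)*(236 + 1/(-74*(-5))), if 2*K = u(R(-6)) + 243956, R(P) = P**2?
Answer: 121996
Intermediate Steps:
d(b) = 0 (d(b) = 0*b = 0)
K = 121996 (K = ((-6)**2 + 243956)/2 = (36 + 243956)/2 = (1/2)*243992 = 121996)
K - d(-8)*(236 + 1/(-74*(-5))) = 121996 - 0*(236 + 1/(-74*(-5))) = 121996 - 0*(236 + 1/370) = 121996 - 0*87321/370 = 121996 - 1*0 = 121996 + 0 = 121996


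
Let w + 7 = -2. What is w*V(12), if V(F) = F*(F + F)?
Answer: -2592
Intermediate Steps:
w = -9 (w = -7 - 2 = -9)
V(F) = 2*F**2 (V(F) = F*(2*F) = 2*F**2)
w*V(12) = -18*12**2 = -18*144 = -9*288 = -2592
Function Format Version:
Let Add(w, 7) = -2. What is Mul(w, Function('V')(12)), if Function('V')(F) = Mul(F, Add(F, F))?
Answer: -2592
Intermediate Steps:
w = -9 (w = Add(-7, -2) = -9)
Function('V')(F) = Mul(2, Pow(F, 2)) (Function('V')(F) = Mul(F, Mul(2, F)) = Mul(2, Pow(F, 2)))
Mul(w, Function('V')(12)) = Mul(-9, Mul(2, Pow(12, 2))) = Mul(-9, Mul(2, 144)) = Mul(-9, 288) = -2592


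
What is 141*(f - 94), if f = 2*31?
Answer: -4512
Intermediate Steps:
f = 62
141*(f - 94) = 141*(62 - 94) = 141*(-32) = -4512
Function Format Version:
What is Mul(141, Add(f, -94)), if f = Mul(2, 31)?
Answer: -4512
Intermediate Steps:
f = 62
Mul(141, Add(f, -94)) = Mul(141, Add(62, -94)) = Mul(141, -32) = -4512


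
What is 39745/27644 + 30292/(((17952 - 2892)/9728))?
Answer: 2036687100661/104079660 ≈ 19569.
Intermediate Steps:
39745/27644 + 30292/(((17952 - 2892)/9728)) = 39745*(1/27644) + 30292/((15060*(1/9728))) = 39745/27644 + 30292/(3765/2432) = 39745/27644 + 30292*(2432/3765) = 39745/27644 + 73670144/3765 = 2036687100661/104079660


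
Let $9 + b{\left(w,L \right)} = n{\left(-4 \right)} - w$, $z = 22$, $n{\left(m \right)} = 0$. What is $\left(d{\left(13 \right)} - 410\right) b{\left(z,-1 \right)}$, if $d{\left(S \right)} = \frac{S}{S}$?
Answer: $12679$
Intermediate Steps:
$b{\left(w,L \right)} = -9 - w$ ($b{\left(w,L \right)} = -9 + \left(0 - w\right) = -9 - w$)
$d{\left(S \right)} = 1$
$\left(d{\left(13 \right)} - 410\right) b{\left(z,-1 \right)} = \left(1 - 410\right) \left(-9 - 22\right) = - 409 \left(-9 - 22\right) = \left(-409\right) \left(-31\right) = 12679$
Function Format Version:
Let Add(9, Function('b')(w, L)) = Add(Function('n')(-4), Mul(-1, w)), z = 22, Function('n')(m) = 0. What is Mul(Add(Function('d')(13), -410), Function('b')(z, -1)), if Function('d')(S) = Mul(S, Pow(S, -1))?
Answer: 12679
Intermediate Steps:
Function('b')(w, L) = Add(-9, Mul(-1, w)) (Function('b')(w, L) = Add(-9, Add(0, Mul(-1, w))) = Add(-9, Mul(-1, w)))
Function('d')(S) = 1
Mul(Add(Function('d')(13), -410), Function('b')(z, -1)) = Mul(Add(1, -410), Add(-9, Mul(-1, 22))) = Mul(-409, Add(-9, -22)) = Mul(-409, -31) = 12679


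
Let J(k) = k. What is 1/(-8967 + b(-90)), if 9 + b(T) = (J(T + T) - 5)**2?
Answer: 1/25249 ≈ 3.9606e-5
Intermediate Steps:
b(T) = -9 + (-5 + 2*T)**2 (b(T) = -9 + ((T + T) - 5)**2 = -9 + (2*T - 5)**2 = -9 + (-5 + 2*T)**2)
1/(-8967 + b(-90)) = 1/(-8967 + (-9 + (-5 + 2*(-90))**2)) = 1/(-8967 + (-9 + (-5 - 180)**2)) = 1/(-8967 + (-9 + (-185)**2)) = 1/(-8967 + (-9 + 34225)) = 1/(-8967 + 34216) = 1/25249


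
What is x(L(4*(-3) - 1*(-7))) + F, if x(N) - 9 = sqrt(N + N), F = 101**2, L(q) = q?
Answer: 10210 + I*sqrt(10) ≈ 10210.0 + 3.1623*I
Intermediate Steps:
F = 10201
x(N) = 9 + sqrt(2)*sqrt(N) (x(N) = 9 + sqrt(N + N) = 9 + sqrt(2*N) = 9 + sqrt(2)*sqrt(N))
x(L(4*(-3) - 1*(-7))) + F = (9 + sqrt(2)*sqrt(4*(-3) - 1*(-7))) + 10201 = (9 + sqrt(2)*sqrt(-12 + 7)) + 10201 = (9 + sqrt(2)*sqrt(-5)) + 10201 = (9 + sqrt(2)*(I*sqrt(5))) + 10201 = (9 + I*sqrt(10)) + 10201 = 10210 + I*sqrt(10)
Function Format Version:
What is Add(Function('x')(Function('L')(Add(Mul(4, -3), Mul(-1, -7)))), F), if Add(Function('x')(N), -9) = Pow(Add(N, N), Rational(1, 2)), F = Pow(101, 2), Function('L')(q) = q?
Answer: Add(10210, Mul(I, Pow(10, Rational(1, 2)))) ≈ Add(10210., Mul(3.1623, I))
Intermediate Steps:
F = 10201
Function('x')(N) = Add(9, Mul(Pow(2, Rational(1, 2)), Pow(N, Rational(1, 2)))) (Function('x')(N) = Add(9, Pow(Add(N, N), Rational(1, 2))) = Add(9, Pow(Mul(2, N), Rational(1, 2))) = Add(9, Mul(Pow(2, Rational(1, 2)), Pow(N, Rational(1, 2)))))
Add(Function('x')(Function('L')(Add(Mul(4, -3), Mul(-1, -7)))), F) = Add(Add(9, Mul(Pow(2, Rational(1, 2)), Pow(Add(Mul(4, -3), Mul(-1, -7)), Rational(1, 2)))), 10201) = Add(Add(9, Mul(Pow(2, Rational(1, 2)), Pow(Add(-12, 7), Rational(1, 2)))), 10201) = Add(Add(9, Mul(Pow(2, Rational(1, 2)), Pow(-5, Rational(1, 2)))), 10201) = Add(Add(9, Mul(Pow(2, Rational(1, 2)), Mul(I, Pow(5, Rational(1, 2))))), 10201) = Add(Add(9, Mul(I, Pow(10, Rational(1, 2)))), 10201) = Add(10210, Mul(I, Pow(10, Rational(1, 2))))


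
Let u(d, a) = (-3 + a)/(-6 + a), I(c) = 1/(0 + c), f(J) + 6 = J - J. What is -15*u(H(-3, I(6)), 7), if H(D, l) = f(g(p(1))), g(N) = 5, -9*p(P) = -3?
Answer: -60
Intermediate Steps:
p(P) = ⅓ (p(P) = -⅑*(-3) = ⅓)
f(J) = -6 (f(J) = -6 + (J - J) = -6 + 0 = -6)
I(c) = 1/c
H(D, l) = -6
u(d, a) = (-3 + a)/(-6 + a)
-15*u(H(-3, I(6)), 7) = -15*(-3 + 7)/(-6 + 7) = -15*4/1 = -15*4 = -60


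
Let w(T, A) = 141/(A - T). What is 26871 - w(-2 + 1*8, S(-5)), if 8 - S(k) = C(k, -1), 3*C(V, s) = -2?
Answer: 214545/8 ≈ 26818.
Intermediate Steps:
C(V, s) = -⅔ (C(V, s) = (⅓)*(-2) = -⅔)
S(k) = 26/3 (S(k) = 8 - 1*(-⅔) = 8 + ⅔ = 26/3)
26871 - w(-2 + 1*8, S(-5)) = 26871 - 141/(26/3 - (-2 + 1*8)) = 26871 - 141/(26/3 - (-2 + 8)) = 26871 - 141/(26/3 - 1*6) = 26871 - 141/(26/3 - 6) = 26871 - 141/8/3 = 26871 - 141*3/8 = 26871 - 1*423/8 = 26871 - 423/8 = 214545/8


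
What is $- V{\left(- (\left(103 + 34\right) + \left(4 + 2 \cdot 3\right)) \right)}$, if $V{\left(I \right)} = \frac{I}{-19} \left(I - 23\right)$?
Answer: $\frac{24990}{19} \approx 1315.3$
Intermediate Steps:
$V{\left(I \right)} = - \frac{I \left(-23 + I\right)}{19}$ ($V{\left(I \right)} = I \left(- \frac{1}{19}\right) \left(-23 + I\right) = - \frac{I}{19} \left(-23 + I\right) = - \frac{I \left(-23 + I\right)}{19}$)
$- V{\left(- (\left(103 + 34\right) + \left(4 + 2 \cdot 3\right)) \right)} = - \frac{- (\left(103 + 34\right) + \left(4 + 2 \cdot 3\right)) \left(23 - - (\left(103 + 34\right) + \left(4 + 2 \cdot 3\right))\right)}{19} = - \frac{- (137 + \left(4 + 6\right)) \left(23 - - (137 + \left(4 + 6\right))\right)}{19} = - \frac{- (137 + 10) \left(23 - - (137 + 10)\right)}{19} = - \frac{\left(-1\right) 147 \left(23 - \left(-1\right) 147\right)}{19} = - \frac{\left(-147\right) \left(23 - -147\right)}{19} = - \frac{\left(-147\right) \left(23 + 147\right)}{19} = - \frac{\left(-147\right) 170}{19} = \left(-1\right) \left(- \frac{24990}{19}\right) = \frac{24990}{19}$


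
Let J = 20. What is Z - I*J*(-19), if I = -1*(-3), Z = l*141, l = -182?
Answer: -24522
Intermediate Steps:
Z = -25662 (Z = -182*141 = -25662)
I = 3
Z - I*J*(-19) = -25662 - 3*20*(-19) = -25662 - 60*(-19) = -25662 - 1*(-1140) = -25662 + 1140 = -24522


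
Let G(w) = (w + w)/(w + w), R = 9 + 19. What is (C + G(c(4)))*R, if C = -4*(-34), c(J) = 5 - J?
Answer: 3836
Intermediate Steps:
R = 28
G(w) = 1 (G(w) = (2*w)/((2*w)) = (2*w)*(1/(2*w)) = 1)
C = 136
(C + G(c(4)))*R = (136 + 1)*28 = 137*28 = 3836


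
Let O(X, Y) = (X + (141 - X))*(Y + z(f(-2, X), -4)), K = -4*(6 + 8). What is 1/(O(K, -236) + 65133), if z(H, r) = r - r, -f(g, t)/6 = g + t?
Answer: 1/31857 ≈ 3.1390e-5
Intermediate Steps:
f(g, t) = -6*g - 6*t (f(g, t) = -6*(g + t) = -6*g - 6*t)
z(H, r) = 0
K = -56 (K = -4*14 = -56)
O(X, Y) = 141*Y (O(X, Y) = (X + (141 - X))*(Y + 0) = 141*Y)
1/(O(K, -236) + 65133) = 1/(141*(-236) + 65133) = 1/(-33276 + 65133) = 1/31857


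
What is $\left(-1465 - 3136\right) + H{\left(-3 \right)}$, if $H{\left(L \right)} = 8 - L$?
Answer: $-4590$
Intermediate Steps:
$\left(-1465 - 3136\right) + H{\left(-3 \right)} = \left(-1465 - 3136\right) + \left(8 - -3\right) = -4601 + \left(8 + 3\right) = -4601 + 11 = -4590$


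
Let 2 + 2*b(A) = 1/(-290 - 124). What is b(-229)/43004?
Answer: -829/35607312 ≈ -2.3282e-5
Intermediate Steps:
b(A) = -829/828 (b(A) = -1 + 1/(2*(-290 - 124)) = -1 + (1/2)/(-414) = -1 + (1/2)*(-1/414) = -1 - 1/828 = -829/828)
b(-229)/43004 = -829/828/43004 = -829/828*1/43004 = -829/35607312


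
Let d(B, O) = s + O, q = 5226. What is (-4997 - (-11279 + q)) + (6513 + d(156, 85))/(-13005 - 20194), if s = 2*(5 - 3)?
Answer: 35051542/33199 ≈ 1055.8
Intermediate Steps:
s = 4 (s = 2*2 = 4)
d(B, O) = 4 + O
(-4997 - (-11279 + q)) + (6513 + d(156, 85))/(-13005 - 20194) = (-4997 - (-11279 + 5226)) + (6513 + (4 + 85))/(-13005 - 20194) = (-4997 - 1*(-6053)) + (6513 + 89)/(-33199) = (-4997 + 6053) + 6602*(-1/33199) = 1056 - 6602/33199 = 35051542/33199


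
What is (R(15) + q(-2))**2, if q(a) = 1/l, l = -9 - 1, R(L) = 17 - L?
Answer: 361/100 ≈ 3.6100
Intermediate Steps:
l = -10
q(a) = -1/10 (q(a) = 1/(-10) = -1/10)
(R(15) + q(-2))**2 = ((17 - 1*15) - 1/10)**2 = ((17 - 15) - 1/10)**2 = (2 - 1/10)**2 = (19/10)**2 = 361/100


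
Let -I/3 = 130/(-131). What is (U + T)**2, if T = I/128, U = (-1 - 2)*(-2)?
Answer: 2550149001/70291456 ≈ 36.280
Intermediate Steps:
I = 390/131 (I = -390/(-131) = -390*(-1)/131 = -3*(-130/131) = 390/131 ≈ 2.9771)
U = 6 (U = -3*(-2) = 6)
T = 195/8384 (T = (390/131)/128 = (390/131)*(1/128) = 195/8384 ≈ 0.023259)
(U + T)**2 = (6 + 195/8384)**2 = (50499/8384)**2 = 2550149001/70291456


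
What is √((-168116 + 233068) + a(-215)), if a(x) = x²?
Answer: 3*√12353 ≈ 333.43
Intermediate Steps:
√((-168116 + 233068) + a(-215)) = √((-168116 + 233068) + (-215)²) = √(64952 + 46225) = √111177 = 3*√12353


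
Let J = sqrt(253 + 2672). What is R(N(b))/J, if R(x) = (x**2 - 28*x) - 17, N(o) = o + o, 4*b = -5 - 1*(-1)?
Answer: 43*sqrt(13)/195 ≈ 0.79507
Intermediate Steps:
b = -1 (b = (-5 - 1*(-1))/4 = (-5 + 1)/4 = (1/4)*(-4) = -1)
J = 15*sqrt(13) (J = sqrt(2925) = 15*sqrt(13) ≈ 54.083)
N(o) = 2*o
R(x) = -17 + x**2 - 28*x
R(N(b))/J = (-17 + (2*(-1))**2 - 56*(-1))/((15*sqrt(13))) = (-17 + (-2)**2 - 28*(-2))*(sqrt(13)/195) = (-17 + 4 + 56)*(sqrt(13)/195) = 43*(sqrt(13)/195) = 43*sqrt(13)/195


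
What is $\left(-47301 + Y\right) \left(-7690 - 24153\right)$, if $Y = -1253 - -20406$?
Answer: $896316764$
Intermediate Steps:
$Y = 19153$ ($Y = -1253 + 20406 = 19153$)
$\left(-47301 + Y\right) \left(-7690 - 24153\right) = \left(-47301 + 19153\right) \left(-7690 - 24153\right) = \left(-28148\right) \left(-31843\right) = 896316764$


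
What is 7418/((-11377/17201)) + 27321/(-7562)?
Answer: -965199481133/86032874 ≈ -11219.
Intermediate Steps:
7418/((-11377/17201)) + 27321/(-7562) = 7418/((-11377*1/17201)) + 27321*(-1/7562) = 7418/(-11377/17201) - 27321/7562 = 7418*(-17201/11377) - 27321/7562 = -127597018/11377 - 27321/7562 = -965199481133/86032874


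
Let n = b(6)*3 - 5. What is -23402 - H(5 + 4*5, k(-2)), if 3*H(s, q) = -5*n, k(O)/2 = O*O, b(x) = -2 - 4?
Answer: -70321/3 ≈ -23440.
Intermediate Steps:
b(x) = -6
n = -23 (n = -6*3 - 5 = -18 - 5 = -23)
k(O) = 2*O² (k(O) = 2*(O*O) = 2*O²)
H(s, q) = 115/3 (H(s, q) = (-5*(-23))/3 = (⅓)*115 = 115/3)
-23402 - H(5 + 4*5, k(-2)) = -23402 - 1*115/3 = -23402 - 115/3 = -70321/3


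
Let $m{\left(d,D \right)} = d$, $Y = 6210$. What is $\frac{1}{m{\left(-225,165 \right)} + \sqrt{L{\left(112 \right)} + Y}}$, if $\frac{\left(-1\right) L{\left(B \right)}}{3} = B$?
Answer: $- \frac{75}{14917} - \frac{\sqrt{5874}}{44751} \approx -0.0067405$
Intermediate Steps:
$L{\left(B \right)} = - 3 B$
$\frac{1}{m{\left(-225,165 \right)} + \sqrt{L{\left(112 \right)} + Y}} = \frac{1}{-225 + \sqrt{\left(-3\right) 112 + 6210}} = \frac{1}{-225 + \sqrt{-336 + 6210}} = \frac{1}{-225 + \sqrt{5874}}$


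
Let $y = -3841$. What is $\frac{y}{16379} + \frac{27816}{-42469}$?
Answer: $- \frac{618721693}{695599751} \approx -0.88948$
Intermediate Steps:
$\frac{y}{16379} + \frac{27816}{-42469} = - \frac{3841}{16379} + \frac{27816}{-42469} = \left(-3841\right) \frac{1}{16379} + 27816 \left(- \frac{1}{42469}\right) = - \frac{3841}{16379} - \frac{27816}{42469} = - \frac{618721693}{695599751}$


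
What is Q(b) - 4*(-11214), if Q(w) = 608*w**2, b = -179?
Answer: 19525784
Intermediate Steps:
Q(b) - 4*(-11214) = 608*(-179)**2 - 4*(-11214) = 608*32041 + 44856 = 19480928 + 44856 = 19525784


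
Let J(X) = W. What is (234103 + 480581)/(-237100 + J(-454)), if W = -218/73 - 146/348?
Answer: -9077916168/3011687461 ≈ -3.0142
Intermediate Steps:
W = -43261/12702 (W = -218*1/73 - 146*1/348 = -218/73 - 73/174 = -43261/12702 ≈ -3.4058)
J(X) = -43261/12702
(234103 + 480581)/(-237100 + J(-454)) = (234103 + 480581)/(-237100 - 43261/12702) = 714684/(-3011687461/12702) = 714684*(-12702/3011687461) = -9077916168/3011687461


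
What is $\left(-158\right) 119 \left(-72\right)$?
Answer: $1353744$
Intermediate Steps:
$\left(-158\right) 119 \left(-72\right) = \left(-18802\right) \left(-72\right) = 1353744$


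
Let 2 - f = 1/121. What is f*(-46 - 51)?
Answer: -23377/121 ≈ -193.20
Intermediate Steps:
f = 241/121 (f = 2 - 1/121 = 241/121 ≈ 1.9917)
f*(-46 - 51) = 241*(-46 - 51)/121 = (241/121)*(-97) = -23377/121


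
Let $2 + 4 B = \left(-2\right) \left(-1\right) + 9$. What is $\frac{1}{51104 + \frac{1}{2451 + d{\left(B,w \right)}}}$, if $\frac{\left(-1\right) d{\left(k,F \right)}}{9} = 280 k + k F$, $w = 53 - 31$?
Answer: $\frac{7329}{374541214} \approx 1.9568 \cdot 10^{-5}$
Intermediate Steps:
$w = 22$
$B = \frac{9}{4}$ ($B = - \frac{1}{2} + \frac{\left(-2\right) \left(-1\right) + 9}{4} = - \frac{1}{2} + \frac{2 + 9}{4} = - \frac{1}{2} + \frac{1}{4} \cdot 11 = - \frac{1}{2} + \frac{11}{4} = \frac{9}{4} \approx 2.25$)
$d{\left(k,F \right)} = - 2520 k - 9 F k$ ($d{\left(k,F \right)} = - 9 \left(280 k + k F\right) = - 9 \left(280 k + F k\right) = - 2520 k - 9 F k$)
$\frac{1}{51104 + \frac{1}{2451 + d{\left(B,w \right)}}} = \frac{1}{51104 + \frac{1}{2451 - \frac{81 \left(280 + 22\right)}{4}}} = \frac{1}{51104 + \frac{1}{2451 - \frac{81}{4} \cdot 302}} = \frac{1}{51104 + \frac{1}{2451 - \frac{12231}{2}}} = \frac{1}{51104 + \frac{1}{- \frac{7329}{2}}} = \frac{1}{51104 - \frac{2}{7329}} = \frac{1}{\frac{374541214}{7329}} = \frac{7329}{374541214}$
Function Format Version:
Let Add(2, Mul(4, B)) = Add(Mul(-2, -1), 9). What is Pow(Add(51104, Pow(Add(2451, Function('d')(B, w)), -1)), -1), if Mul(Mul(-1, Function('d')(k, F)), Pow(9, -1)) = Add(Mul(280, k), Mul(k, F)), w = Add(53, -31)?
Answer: Rational(7329, 374541214) ≈ 1.9568e-5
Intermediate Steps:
w = 22
B = Rational(9, 4) (B = Add(Rational(-1, 2), Mul(Rational(1, 4), Add(Mul(-2, -1), 9))) = Add(Rational(-1, 2), Mul(Rational(1, 4), Add(2, 9))) = Add(Rational(-1, 2), Mul(Rational(1, 4), 11)) = Add(Rational(-1, 2), Rational(11, 4)) = Rational(9, 4) ≈ 2.2500)
Function('d')(k, F) = Add(Mul(-2520, k), Mul(-9, F, k)) (Function('d')(k, F) = Mul(-9, Add(Mul(280, k), Mul(k, F))) = Mul(-9, Add(Mul(280, k), Mul(F, k))) = Add(Mul(-2520, k), Mul(-9, F, k)))
Pow(Add(51104, Pow(Add(2451, Function('d')(B, w)), -1)), -1) = Pow(Add(51104, Pow(Add(2451, Mul(-9, Rational(9, 4), Add(280, 22))), -1)), -1) = Pow(Add(51104, Pow(Add(2451, Mul(-9, Rational(9, 4), 302)), -1)), -1) = Pow(Add(51104, Pow(Add(2451, Rational(-12231, 2)), -1)), -1) = Pow(Add(51104, Pow(Rational(-7329, 2), -1)), -1) = Pow(Add(51104, Rational(-2, 7329)), -1) = Pow(Rational(374541214, 7329), -1) = Rational(7329, 374541214)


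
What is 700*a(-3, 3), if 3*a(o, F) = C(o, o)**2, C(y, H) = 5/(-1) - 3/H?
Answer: 11200/3 ≈ 3733.3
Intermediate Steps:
C(y, H) = -5 - 3/H (C(y, H) = 5*(-1) - 3/H = -5 - 3/H)
a(o, F) = (-5 - 3/o)**2/3
700*a(-3, 3) = 700*((1/3)*(3 + 5*(-3))**2/(-3)**2) = 700*((1/3)*(1/9)*(3 - 15)**2) = 700*((1/3)*(1/9)*(-12)**2) = 700*((1/3)*(1/9)*144) = 700*(16/3) = 11200/3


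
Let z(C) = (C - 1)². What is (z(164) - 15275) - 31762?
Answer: -20468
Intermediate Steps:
z(C) = (-1 + C)²
(z(164) - 15275) - 31762 = ((-1 + 164)² - 15275) - 31762 = (163² - 15275) - 31762 = (26569 - 15275) - 31762 = 11294 - 31762 = -20468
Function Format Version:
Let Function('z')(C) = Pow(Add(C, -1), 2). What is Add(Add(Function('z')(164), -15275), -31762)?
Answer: -20468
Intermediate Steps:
Function('z')(C) = Pow(Add(-1, C), 2)
Add(Add(Function('z')(164), -15275), -31762) = Add(Add(Pow(Add(-1, 164), 2), -15275), -31762) = Add(Add(Pow(163, 2), -15275), -31762) = Add(Add(26569, -15275), -31762) = Add(11294, -31762) = -20468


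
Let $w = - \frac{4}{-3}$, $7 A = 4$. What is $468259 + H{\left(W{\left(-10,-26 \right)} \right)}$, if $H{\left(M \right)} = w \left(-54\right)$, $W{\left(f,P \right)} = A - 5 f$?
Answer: $468187$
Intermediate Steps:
$A = \frac{4}{7}$ ($A = \frac{1}{7} \cdot 4 = \frac{4}{7} \approx 0.57143$)
$W{\left(f,P \right)} = \frac{4}{7} - 5 f$
$w = \frac{4}{3}$ ($w = \left(-4\right) \left(- \frac{1}{3}\right) = \frac{4}{3} \approx 1.3333$)
$H{\left(M \right)} = -72$ ($H{\left(M \right)} = \frac{4}{3} \left(-54\right) = -72$)
$468259 + H{\left(W{\left(-10,-26 \right)} \right)} = 468259 - 72 = 468187$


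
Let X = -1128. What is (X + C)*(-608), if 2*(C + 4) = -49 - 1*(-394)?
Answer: 583376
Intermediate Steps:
C = 337/2 (C = -4 + (-49 - 1*(-394))/2 = -4 + (-49 + 394)/2 = -4 + (½)*345 = -4 + 345/2 = 337/2 ≈ 168.50)
(X + C)*(-608) = (-1128 + 337/2)*(-608) = -1919/2*(-608) = 583376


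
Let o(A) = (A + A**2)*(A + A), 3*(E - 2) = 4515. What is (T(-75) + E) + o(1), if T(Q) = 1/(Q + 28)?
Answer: 71016/47 ≈ 1511.0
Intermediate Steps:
E = 1507 (E = 2 + (1/3)*4515 = 2 + 1505 = 1507)
T(Q) = 1/(28 + Q)
o(A) = 2*A*(A + A**2) (o(A) = (A + A**2)*(2*A) = 2*A*(A + A**2))
(T(-75) + E) + o(1) = (1/(28 - 75) + 1507) + 2*1**2*(1 + 1) = (1/(-47) + 1507) + 2*1*2 = (-1/47 + 1507) + 4 = 70828/47 + 4 = 71016/47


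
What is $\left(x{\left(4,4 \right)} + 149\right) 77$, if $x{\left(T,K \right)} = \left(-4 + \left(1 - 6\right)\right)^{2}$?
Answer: $17710$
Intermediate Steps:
$x{\left(T,K \right)} = 81$ ($x{\left(T,K \right)} = \left(-4 + \left(1 - 6\right)\right)^{2} = \left(-4 - 5\right)^{2} = \left(-9\right)^{2} = 81$)
$\left(x{\left(4,4 \right)} + 149\right) 77 = \left(81 + 149\right) 77 = 230 \cdot 77 = 17710$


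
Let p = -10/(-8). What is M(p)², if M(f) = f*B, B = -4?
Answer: 25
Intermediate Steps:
p = 5/4 (p = -10*(-⅛) = 5/4 ≈ 1.2500)
M(f) = -4*f (M(f) = f*(-4) = -4*f)
M(p)² = (-4*5/4)² = (-5)² = 25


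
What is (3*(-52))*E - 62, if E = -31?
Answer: 4774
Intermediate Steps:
(3*(-52))*E - 62 = (3*(-52))*(-31) - 62 = -156*(-31) - 62 = 4836 - 62 = 4774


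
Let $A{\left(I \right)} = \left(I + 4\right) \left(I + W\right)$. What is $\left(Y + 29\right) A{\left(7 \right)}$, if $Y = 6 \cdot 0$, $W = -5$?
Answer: $638$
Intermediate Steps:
$A{\left(I \right)} = \left(-5 + I\right) \left(4 + I\right)$ ($A{\left(I \right)} = \left(I + 4\right) \left(I - 5\right) = \left(4 + I\right) \left(-5 + I\right) = \left(-5 + I\right) \left(4 + I\right)$)
$Y = 0$
$\left(Y + 29\right) A{\left(7 \right)} = \left(0 + 29\right) \left(-20 + 7^{2} - 7\right) = 29 \left(-20 + 49 - 7\right) = 29 \cdot 22 = 638$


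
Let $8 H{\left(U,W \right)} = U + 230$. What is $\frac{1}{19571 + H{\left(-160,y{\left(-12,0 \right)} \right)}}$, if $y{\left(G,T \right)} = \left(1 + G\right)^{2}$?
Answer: $\frac{4}{78319} \approx 5.1073 \cdot 10^{-5}$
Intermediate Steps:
$H{\left(U,W \right)} = \frac{115}{4} + \frac{U}{8}$ ($H{\left(U,W \right)} = \frac{U + 230}{8} = \frac{230 + U}{8} = \frac{115}{4} + \frac{U}{8}$)
$\frac{1}{19571 + H{\left(-160,y{\left(-12,0 \right)} \right)}} = \frac{1}{19571 + \left(\frac{115}{4} + \frac{1}{8} \left(-160\right)\right)} = \frac{1}{19571 + \left(\frac{115}{4} - 20\right)} = \frac{1}{19571 + \frac{35}{4}} = \frac{1}{\frac{78319}{4}} = \frac{4}{78319}$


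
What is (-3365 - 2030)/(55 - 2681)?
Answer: 415/202 ≈ 2.0545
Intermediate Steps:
(-3365 - 2030)/(55 - 2681) = -5395/(-2626) = -5395*(-1/2626) = 415/202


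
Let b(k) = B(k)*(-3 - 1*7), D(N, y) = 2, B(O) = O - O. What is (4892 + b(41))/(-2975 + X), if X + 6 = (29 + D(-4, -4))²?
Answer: -1223/505 ≈ -2.4218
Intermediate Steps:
B(O) = 0
X = 955 (X = -6 + (29 + 2)² = -6 + 31² = -6 + 961 = 955)
b(k) = 0 (b(k) = 0*(-3 - 1*7) = 0*(-3 - 7) = 0*(-10) = 0)
(4892 + b(41))/(-2975 + X) = (4892 + 0)/(-2975 + 955) = 4892/(-2020) = 4892*(-1/2020) = -1223/505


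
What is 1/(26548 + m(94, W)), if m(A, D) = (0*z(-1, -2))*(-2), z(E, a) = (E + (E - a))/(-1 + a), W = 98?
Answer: 1/26548 ≈ 3.7668e-5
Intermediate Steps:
z(E, a) = (-a + 2*E)/(-1 + a)
m(A, D) = 0 (m(A, D) = (0*((-1*(-2) + 2*(-1))/(-1 - 2)))*(-2) = (0*((2 - 2)/(-3)))*(-2) = (0*(-1/3*0))*(-2) = (0*0)*(-2) = 0*(-2) = 0)
1/(26548 + m(94, W)) = 1/(26548 + 0) = 1/26548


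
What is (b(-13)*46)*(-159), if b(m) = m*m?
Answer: -1236066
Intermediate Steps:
b(m) = m²
(b(-13)*46)*(-159) = ((-13)²*46)*(-159) = (169*46)*(-159) = 7774*(-159) = -1236066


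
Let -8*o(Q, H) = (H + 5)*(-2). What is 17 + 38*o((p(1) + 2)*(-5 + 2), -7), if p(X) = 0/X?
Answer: -2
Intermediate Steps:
p(X) = 0
o(Q, H) = 5/4 + H/4 (o(Q, H) = -(H + 5)*(-2)/8 = -(5 + H)*(-2)/8 = -(-10 - 2*H)/8 = 5/4 + H/4)
17 + 38*o((p(1) + 2)*(-5 + 2), -7) = 17 + 38*(5/4 + (¼)*(-7)) = 17 + 38*(5/4 - 7/4) = 17 + 38*(-½) = 17 - 19 = -2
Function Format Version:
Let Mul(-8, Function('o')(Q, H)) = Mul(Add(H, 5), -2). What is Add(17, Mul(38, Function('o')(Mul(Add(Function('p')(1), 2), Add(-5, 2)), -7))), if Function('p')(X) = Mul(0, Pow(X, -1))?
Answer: -2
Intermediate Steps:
Function('p')(X) = 0
Function('o')(Q, H) = Add(Rational(5, 4), Mul(Rational(1, 4), H)) (Function('o')(Q, H) = Mul(Rational(-1, 8), Mul(Add(H, 5), -2)) = Mul(Rational(-1, 8), Mul(Add(5, H), -2)) = Mul(Rational(-1, 8), Add(-10, Mul(-2, H))) = Add(Rational(5, 4), Mul(Rational(1, 4), H)))
Add(17, Mul(38, Function('o')(Mul(Add(Function('p')(1), 2), Add(-5, 2)), -7))) = Add(17, Mul(38, Add(Rational(5, 4), Mul(Rational(1, 4), -7)))) = Add(17, Mul(38, Add(Rational(5, 4), Rational(-7, 4)))) = Add(17, Mul(38, Rational(-1, 2))) = Add(17, -19) = -2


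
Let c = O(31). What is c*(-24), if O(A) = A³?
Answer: -714984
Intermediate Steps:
c = 29791 (c = 31³ = 29791)
c*(-24) = 29791*(-24) = -714984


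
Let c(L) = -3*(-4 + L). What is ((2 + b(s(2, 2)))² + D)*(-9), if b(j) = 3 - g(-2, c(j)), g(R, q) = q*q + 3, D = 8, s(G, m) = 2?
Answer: -10476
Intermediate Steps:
c(L) = 12 - 3*L
g(R, q) = 3 + q² (g(R, q) = q² + 3 = 3 + q²)
b(j) = -(12 - 3*j)² (b(j) = 3 - (3 + (12 - 3*j)²) = 3 + (-3 - (12 - 3*j)²) = -(12 - 3*j)²)
((2 + b(s(2, 2)))² + D)*(-9) = ((2 - 9*(-4 + 2)²)² + 8)*(-9) = ((2 - 9*(-2)²)² + 8)*(-9) = ((2 - 9*4)² + 8)*(-9) = ((2 - 36)² + 8)*(-9) = ((-34)² + 8)*(-9) = (1156 + 8)*(-9) = 1164*(-9) = -10476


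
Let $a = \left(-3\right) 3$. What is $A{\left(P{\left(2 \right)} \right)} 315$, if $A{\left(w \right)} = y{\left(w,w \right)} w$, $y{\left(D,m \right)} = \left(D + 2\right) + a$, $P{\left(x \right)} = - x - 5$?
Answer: $30870$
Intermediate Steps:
$a = -9$
$P{\left(x \right)} = -5 - x$
$y{\left(D,m \right)} = -7 + D$ ($y{\left(D,m \right)} = \left(D + 2\right) - 9 = \left(2 + D\right) - 9 = -7 + D$)
$A{\left(w \right)} = w \left(-7 + w\right)$ ($A{\left(w \right)} = \left(-7 + w\right) w = w \left(-7 + w\right)$)
$A{\left(P{\left(2 \right)} \right)} 315 = \left(-5 - 2\right) \left(-7 - 7\right) 315 = - 7 \left(-7 - 7\right) 315 = \left(-7\right) \left(-14\right) 315 = 98 \cdot 315 = 30870$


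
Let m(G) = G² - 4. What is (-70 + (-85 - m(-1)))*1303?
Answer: -198056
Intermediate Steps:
m(G) = -4 + G²
(-70 + (-85 - m(-1)))*1303 = (-70 + (-85 - (-4 + (-1)²)))*1303 = (-70 + (-85 - (-4 + 1)))*1303 = (-70 + (-85 - 1*(-3)))*1303 = (-70 + (-85 + 3))*1303 = (-70 - 82)*1303 = -152*1303 = -198056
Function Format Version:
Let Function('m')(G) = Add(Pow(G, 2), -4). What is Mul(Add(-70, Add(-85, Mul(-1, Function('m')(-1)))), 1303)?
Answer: -198056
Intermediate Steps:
Function('m')(G) = Add(-4, Pow(G, 2))
Mul(Add(-70, Add(-85, Mul(-1, Function('m')(-1)))), 1303) = Mul(Add(-70, Add(-85, Mul(-1, Add(-4, Pow(-1, 2))))), 1303) = Mul(Add(-70, Add(-85, Mul(-1, Add(-4, 1)))), 1303) = Mul(Add(-70, Add(-85, Mul(-1, -3))), 1303) = Mul(Add(-70, Add(-85, 3)), 1303) = Mul(Add(-70, -82), 1303) = Mul(-152, 1303) = -198056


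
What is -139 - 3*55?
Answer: -304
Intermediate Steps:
-139 - 3*55 = -139 - 1*165 = -139 - 165 = -304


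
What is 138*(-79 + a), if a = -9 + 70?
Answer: -2484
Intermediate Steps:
a = 61
138*(-79 + a) = 138*(-79 + 61) = 138*(-18) = -2484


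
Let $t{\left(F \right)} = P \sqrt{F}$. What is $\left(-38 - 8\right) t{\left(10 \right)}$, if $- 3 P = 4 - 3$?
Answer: $\frac{46 \sqrt{10}}{3} \approx 48.488$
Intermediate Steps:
$P = - \frac{1}{3}$ ($P = - \frac{4 - 3}{3} = \left(- \frac{1}{3}\right) 1 = - \frac{1}{3} \approx -0.33333$)
$t{\left(F \right)} = - \frac{\sqrt{F}}{3}$
$\left(-38 - 8\right) t{\left(10 \right)} = \left(-38 - 8\right) \left(- \frac{\sqrt{10}}{3}\right) = - 46 \left(- \frac{\sqrt{10}}{3}\right) = \frac{46 \sqrt{10}}{3}$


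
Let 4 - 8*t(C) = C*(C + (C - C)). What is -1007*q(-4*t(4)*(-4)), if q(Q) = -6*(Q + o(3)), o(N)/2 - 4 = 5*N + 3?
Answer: 120840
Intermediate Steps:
o(N) = 14 + 10*N (o(N) = 8 + 2*(5*N + 3) = 8 + 2*(3 + 5*N) = 8 + (6 + 10*N) = 14 + 10*N)
t(C) = 1/2 - C**2/8 (t(C) = 1/2 - C*(C + (C - C))/8 = 1/2 - C*(C + 0)/8 = 1/2 - C*C/8 = 1/2 - C**2/8)
q(Q) = -264 - 6*Q (q(Q) = -6*(Q + (14 + 10*3)) = -6*(Q + (14 + 30)) = -6*(Q + 44) = -6*(44 + Q) = -264 - 6*Q)
-1007*q(-4*t(4)*(-4)) = -1007*(-264 - 6*(-4*(1/2 - 1/8*4**2))*(-4)) = -1007*(-264 - 6*(-4*(1/2 - 1/8*16))*(-4)) = -1007*(-264 - 6*(-4*(1/2 - 2))*(-4)) = -1007*(-264 - 6*(-4*(-3/2))*(-4)) = -1007*(-264 - 36*(-4)) = -1007*(-264 - 6*(-24)) = -1007*(-264 + 144) = -1007*(-120) = 120840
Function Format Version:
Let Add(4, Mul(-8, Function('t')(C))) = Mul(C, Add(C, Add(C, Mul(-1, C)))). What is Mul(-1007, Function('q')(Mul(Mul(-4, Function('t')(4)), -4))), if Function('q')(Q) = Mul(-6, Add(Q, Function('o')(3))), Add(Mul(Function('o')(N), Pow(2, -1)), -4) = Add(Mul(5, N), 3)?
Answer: 120840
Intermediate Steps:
Function('o')(N) = Add(14, Mul(10, N)) (Function('o')(N) = Add(8, Mul(2, Add(Mul(5, N), 3))) = Add(8, Mul(2, Add(3, Mul(5, N)))) = Add(8, Add(6, Mul(10, N))) = Add(14, Mul(10, N)))
Function('t')(C) = Add(Rational(1, 2), Mul(Rational(-1, 8), Pow(C, 2))) (Function('t')(C) = Add(Rational(1, 2), Mul(Rational(-1, 8), Mul(C, Add(C, Add(C, Mul(-1, C)))))) = Add(Rational(1, 2), Mul(Rational(-1, 8), Mul(C, Add(C, 0)))) = Add(Rational(1, 2), Mul(Rational(-1, 8), Mul(C, C))) = Add(Rational(1, 2), Mul(Rational(-1, 8), Pow(C, 2))))
Function('q')(Q) = Add(-264, Mul(-6, Q)) (Function('q')(Q) = Mul(-6, Add(Q, Add(14, Mul(10, 3)))) = Mul(-6, Add(Q, Add(14, 30))) = Mul(-6, Add(Q, 44)) = Mul(-6, Add(44, Q)) = Add(-264, Mul(-6, Q)))
Mul(-1007, Function('q')(Mul(Mul(-4, Function('t')(4)), -4))) = Mul(-1007, Add(-264, Mul(-6, Mul(Mul(-4, Add(Rational(1, 2), Mul(Rational(-1, 8), Pow(4, 2)))), -4)))) = Mul(-1007, Add(-264, Mul(-6, Mul(Mul(-4, Add(Rational(1, 2), Mul(Rational(-1, 8), 16))), -4)))) = Mul(-1007, Add(-264, Mul(-6, Mul(Mul(-4, Add(Rational(1, 2), -2)), -4)))) = Mul(-1007, Add(-264, Mul(-6, Mul(Mul(-4, Rational(-3, 2)), -4)))) = Mul(-1007, Add(-264, Mul(-6, Mul(6, -4)))) = Mul(-1007, Add(-264, Mul(-6, -24))) = Mul(-1007, Add(-264, 144)) = Mul(-1007, -120) = 120840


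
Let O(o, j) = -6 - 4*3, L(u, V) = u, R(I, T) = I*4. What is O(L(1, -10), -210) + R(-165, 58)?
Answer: -678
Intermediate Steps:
R(I, T) = 4*I
O(o, j) = -18 (O(o, j) = -6 - 12 = -18)
O(L(1, -10), -210) + R(-165, 58) = -18 + 4*(-165) = -18 - 660 = -678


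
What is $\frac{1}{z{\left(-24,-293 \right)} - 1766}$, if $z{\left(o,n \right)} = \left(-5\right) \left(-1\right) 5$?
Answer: $- \frac{1}{1741} \approx -0.00057438$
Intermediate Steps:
$z{\left(o,n \right)} = 25$ ($z{\left(o,n \right)} = 5 \cdot 5 = 25$)
$\frac{1}{z{\left(-24,-293 \right)} - 1766} = \frac{1}{25 - 1766} = \frac{1}{-1741} = - \frac{1}{1741}$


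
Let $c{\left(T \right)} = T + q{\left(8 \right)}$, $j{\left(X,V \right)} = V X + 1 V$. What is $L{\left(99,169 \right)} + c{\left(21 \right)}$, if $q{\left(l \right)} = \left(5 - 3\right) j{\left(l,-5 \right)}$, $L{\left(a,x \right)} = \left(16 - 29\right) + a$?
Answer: $17$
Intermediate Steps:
$L{\left(a,x \right)} = -13 + a$
$j{\left(X,V \right)} = V + V X$ ($j{\left(X,V \right)} = V X + V = V + V X$)
$q{\left(l \right)} = -10 - 10 l$ ($q{\left(l \right)} = \left(5 - 3\right) \left(- 5 \left(1 + l\right)\right) = \left(5 - 3\right) \left(-5 - 5 l\right) = 2 \left(-5 - 5 l\right) = -10 - 10 l$)
$c{\left(T \right)} = -90 + T$ ($c{\left(T \right)} = T - 90 = -90 + T$)
$L{\left(99,169 \right)} + c{\left(21 \right)} = \left(-13 + 99\right) + \left(-90 + 21\right) = 86 - 69 = 17$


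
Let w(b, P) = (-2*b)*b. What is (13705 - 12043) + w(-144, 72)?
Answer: -39810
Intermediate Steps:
w(b, P) = -2*b²
(13705 - 12043) + w(-144, 72) = (13705 - 12043) - 2*(-144)² = 1662 - 2*20736 = 1662 - 41472 = -39810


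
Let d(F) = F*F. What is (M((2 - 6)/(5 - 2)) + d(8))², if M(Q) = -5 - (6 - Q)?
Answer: 24025/9 ≈ 2669.4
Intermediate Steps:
M(Q) = -11 + Q (M(Q) = -5 + (-6 + Q) = -11 + Q)
d(F) = F²
(M((2 - 6)/(5 - 2)) + d(8))² = ((-11 + (2 - 6)/(5 - 2)) + 8²)² = ((-11 - 4/3) + 64)² = (-37/3 + 64)² = (155/3)² = 24025/9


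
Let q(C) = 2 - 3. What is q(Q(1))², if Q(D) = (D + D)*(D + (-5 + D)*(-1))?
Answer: 1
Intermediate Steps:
Q(D) = 10*D (Q(D) = (2*D)*(D + (5 - D)) = (2*D)*5 = 10*D)
q(C) = -1
q(Q(1))² = (-1)² = 1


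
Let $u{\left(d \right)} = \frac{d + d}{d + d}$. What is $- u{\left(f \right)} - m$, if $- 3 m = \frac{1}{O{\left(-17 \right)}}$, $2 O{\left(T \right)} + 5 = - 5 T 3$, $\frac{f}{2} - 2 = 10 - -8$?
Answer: $- \frac{374}{375} \approx -0.99733$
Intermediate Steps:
$f = 40$ ($f = 4 + 2 \left(10 - -8\right) = 4 + 2 \left(10 + 8\right) = 4 + 2 \cdot 18 = 4 + 36 = 40$)
$O{\left(T \right)} = - \frac{5}{2} - \frac{15 T}{2}$ ($O{\left(T \right)} = - \frac{5}{2} + \frac{- 5 T 3}{2} = - \frac{5}{2} + \frac{\left(-15\right) T}{2} = - \frac{5}{2} - \frac{15 T}{2}$)
$u{\left(d \right)} = 1$ ($u{\left(d \right)} = \frac{2 d}{2 d} = 2 d \frac{1}{2 d} = 1$)
$m = - \frac{1}{375}$ ($m = - \frac{1}{3 \left(- \frac{5}{2} - - \frac{255}{2}\right)} = - \frac{1}{3 \left(- \frac{5}{2} + \frac{255}{2}\right)} = - \frac{1}{3 \cdot 125} = \left(- \frac{1}{3}\right) \frac{1}{125} = - \frac{1}{375} \approx -0.0026667$)
$- u{\left(f \right)} - m = \left(-1\right) 1 - - \frac{1}{375} = -1 + \frac{1}{375} = - \frac{374}{375}$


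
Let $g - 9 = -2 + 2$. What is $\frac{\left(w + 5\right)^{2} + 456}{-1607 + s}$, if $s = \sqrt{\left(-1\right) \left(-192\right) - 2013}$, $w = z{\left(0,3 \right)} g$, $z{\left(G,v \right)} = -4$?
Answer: $- \frac{175163}{198790} - \frac{109 i \sqrt{1821}}{198790} \approx -0.88115 - 0.023398 i$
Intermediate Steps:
$g = 9$ ($g = 9 + \left(-2 + 2\right) = 9 + 0 = 9$)
$w = -36$ ($w = \left(-4\right) 9 = -36$)
$s = i \sqrt{1821}$ ($s = \sqrt{192 - 2013} = \sqrt{-1821} = i \sqrt{1821} \approx 42.673 i$)
$\frac{\left(w + 5\right)^{2} + 456}{-1607 + s} = \frac{\left(-36 + 5\right)^{2} + 456}{-1607 + i \sqrt{1821}} = \frac{\left(-31\right)^{2} + 456}{-1607 + i \sqrt{1821}} = \frac{961 + 456}{-1607 + i \sqrt{1821}} = \frac{1417}{-1607 + i \sqrt{1821}}$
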